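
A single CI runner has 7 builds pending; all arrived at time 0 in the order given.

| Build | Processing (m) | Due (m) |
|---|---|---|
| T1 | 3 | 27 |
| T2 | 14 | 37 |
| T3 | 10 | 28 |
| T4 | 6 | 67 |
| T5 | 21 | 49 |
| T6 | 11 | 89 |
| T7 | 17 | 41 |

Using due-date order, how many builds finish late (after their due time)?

3

EDD (increasing due date): T1 T3 T2 T7 T5 T4 T6.
T1: 0→3, due 27, tardiness 0
T3: 3→13, due 28, tardiness 0
T2: 13→27, due 37, tardiness 0
T7: 27→44, due 41, tardiness 3
T5: 44→65, due 49, tardiness 16
T4: 65→71, due 67, tardiness 4
T6: 71→82, due 89, tardiness 0
Late builds: 3.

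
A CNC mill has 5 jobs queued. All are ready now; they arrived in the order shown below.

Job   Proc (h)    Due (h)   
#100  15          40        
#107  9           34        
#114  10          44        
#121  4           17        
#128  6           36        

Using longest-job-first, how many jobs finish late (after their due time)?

2

LPT (decreasing processing time): #100 #114 #107 #128 #121.
#100: 0→15, due 40, tardiness 0
#114: 15→25, due 44, tardiness 0
#107: 25→34, due 34, tardiness 0
#128: 34→40, due 36, tardiness 4
#121: 40→44, due 17, tardiness 27
Late jobs: 2.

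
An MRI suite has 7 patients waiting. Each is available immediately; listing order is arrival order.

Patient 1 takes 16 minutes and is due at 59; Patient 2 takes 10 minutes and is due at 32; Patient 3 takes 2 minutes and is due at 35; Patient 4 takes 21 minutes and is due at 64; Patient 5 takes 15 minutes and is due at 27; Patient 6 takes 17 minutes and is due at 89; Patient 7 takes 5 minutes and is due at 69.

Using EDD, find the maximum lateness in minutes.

EDD (increasing due date): Patient 5 Patient 2 Patient 3 Patient 1 Patient 4 Patient 7 Patient 6.
Patient 5: 0→15, due 27, lateness -12
Patient 2: 15→25, due 32, lateness -7
Patient 3: 25→27, due 35, lateness -8
Patient 1: 27→43, due 59, lateness -16
Patient 4: 43→64, due 64, lateness 0
Patient 7: 64→69, due 69, lateness 0
Patient 6: 69→86, due 89, lateness -3
Maximum = 0.

0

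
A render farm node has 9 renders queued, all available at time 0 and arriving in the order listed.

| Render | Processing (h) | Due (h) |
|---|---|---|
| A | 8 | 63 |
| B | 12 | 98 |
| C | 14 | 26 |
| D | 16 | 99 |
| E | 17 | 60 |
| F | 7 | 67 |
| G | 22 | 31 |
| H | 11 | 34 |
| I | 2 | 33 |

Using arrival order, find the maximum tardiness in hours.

FIFO (arrival order): A B C D E F G H I.
A: 0→8, due 63, tardiness 0
B: 8→20, due 98, tardiness 0
C: 20→34, due 26, tardiness 8
D: 34→50, due 99, tardiness 0
E: 50→67, due 60, tardiness 7
F: 67→74, due 67, tardiness 7
G: 74→96, due 31, tardiness 65
H: 96→107, due 34, tardiness 73
I: 107→109, due 33, tardiness 76
Maximum = 76.

76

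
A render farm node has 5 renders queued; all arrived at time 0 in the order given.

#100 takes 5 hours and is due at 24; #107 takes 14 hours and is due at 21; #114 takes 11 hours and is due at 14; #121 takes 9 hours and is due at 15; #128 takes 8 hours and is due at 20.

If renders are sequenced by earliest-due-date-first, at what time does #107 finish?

EDD (increasing due date): #114 #121 #128 #107 #100.
#114: 0→11
#121: 11→20
#128: 20→28
#107: 28→42

42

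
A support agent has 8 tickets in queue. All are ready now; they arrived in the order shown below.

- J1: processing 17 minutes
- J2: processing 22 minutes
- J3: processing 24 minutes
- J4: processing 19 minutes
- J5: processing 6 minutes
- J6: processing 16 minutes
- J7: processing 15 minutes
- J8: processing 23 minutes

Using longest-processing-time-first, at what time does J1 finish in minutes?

LPT (decreasing processing time): J3 J8 J2 J4 J1 J6 J7 J5.
J3: 0→24
J8: 24→47
J2: 47→69
J4: 69→88
J1: 88→105

105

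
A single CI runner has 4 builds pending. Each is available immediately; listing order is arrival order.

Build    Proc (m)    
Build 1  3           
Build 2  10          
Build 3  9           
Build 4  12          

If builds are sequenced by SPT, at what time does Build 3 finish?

12

SPT (increasing processing time): Build 1 Build 3 Build 2 Build 4.
Build 1: 0→3
Build 3: 3→12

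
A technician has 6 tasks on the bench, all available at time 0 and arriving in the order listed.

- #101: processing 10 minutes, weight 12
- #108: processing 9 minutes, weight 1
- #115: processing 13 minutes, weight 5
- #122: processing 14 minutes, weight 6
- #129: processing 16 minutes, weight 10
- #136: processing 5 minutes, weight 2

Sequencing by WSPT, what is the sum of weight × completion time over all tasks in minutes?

WSPT (decreasing weight/processing-time ratio): #101 #129 #122 #136 #115 #108.
#101: finishes 10, weight 12, w·C = 120
#129: finishes 26, weight 10, w·C = 260
#122: finishes 40, weight 6, w·C = 240
#136: finishes 45, weight 2, w·C = 90
#115: finishes 58, weight 5, w·C = 290
#108: finishes 67, weight 1, w·C = 67
Sum = 120+260+240+90+290+67 = 1067.

1067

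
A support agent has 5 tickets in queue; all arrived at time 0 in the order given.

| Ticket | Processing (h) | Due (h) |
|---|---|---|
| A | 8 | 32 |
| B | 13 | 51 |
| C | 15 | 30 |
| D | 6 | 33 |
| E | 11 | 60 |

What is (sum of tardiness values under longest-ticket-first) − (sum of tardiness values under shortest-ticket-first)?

12

LPT (decreasing processing time): C B E A D.
C: 0→15, due 30, tardiness 0
B: 15→28, due 51, tardiness 0
E: 28→39, due 60, tardiness 0
A: 39→47, due 32, tardiness 15
D: 47→53, due 33, tardiness 20
Sum = 0+0+0+15+20 = 35.
SPT (increasing processing time): D A E B C.
D: 0→6, due 33, tardiness 0
A: 6→14, due 32, tardiness 0
E: 14→25, due 60, tardiness 0
B: 25→38, due 51, tardiness 0
C: 38→53, due 30, tardiness 23
Sum = 0+0+0+0+23 = 23.
Difference = 35 − 23 = 12.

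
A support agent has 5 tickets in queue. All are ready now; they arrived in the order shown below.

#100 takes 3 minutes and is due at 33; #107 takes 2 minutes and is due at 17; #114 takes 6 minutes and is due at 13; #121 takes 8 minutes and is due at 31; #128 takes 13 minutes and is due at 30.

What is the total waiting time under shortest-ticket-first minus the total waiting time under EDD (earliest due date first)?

SPT (increasing processing time): #107 #100 #114 #121 #128.
#107: waits 0, runs 0→2
#100: waits 2, runs 2→5
#114: waits 5, runs 5→11
#121: waits 11, runs 11→19
#128: waits 19, runs 19→32
Sum = 0+2+5+11+19 = 37.
EDD (increasing due date): #114 #107 #128 #121 #100.
#114: waits 0, runs 0→6
#107: waits 6, runs 6→8
#128: waits 8, runs 8→21
#121: waits 21, runs 21→29
#100: waits 29, runs 29→32
Sum = 0+6+8+21+29 = 64.
Difference = 37 − 64 = -27.

-27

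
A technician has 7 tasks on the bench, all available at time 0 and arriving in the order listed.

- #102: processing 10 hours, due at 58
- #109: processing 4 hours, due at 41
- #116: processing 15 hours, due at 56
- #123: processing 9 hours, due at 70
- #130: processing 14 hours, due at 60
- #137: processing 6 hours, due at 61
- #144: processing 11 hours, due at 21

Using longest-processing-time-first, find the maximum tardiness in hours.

28

LPT (decreasing processing time): #116 #130 #144 #102 #123 #137 #109.
#116: 0→15, due 56, tardiness 0
#130: 15→29, due 60, tardiness 0
#144: 29→40, due 21, tardiness 19
#102: 40→50, due 58, tardiness 0
#123: 50→59, due 70, tardiness 0
#137: 59→65, due 61, tardiness 4
#109: 65→69, due 41, tardiness 28
Maximum = 28.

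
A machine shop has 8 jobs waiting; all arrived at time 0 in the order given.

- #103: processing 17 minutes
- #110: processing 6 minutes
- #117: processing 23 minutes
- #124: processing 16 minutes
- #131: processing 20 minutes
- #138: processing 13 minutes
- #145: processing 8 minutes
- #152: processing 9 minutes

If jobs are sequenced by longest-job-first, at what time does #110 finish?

LPT (decreasing processing time): #117 #131 #103 #124 #138 #152 #145 #110.
#117: 0→23
#131: 23→43
#103: 43→60
#124: 60→76
#138: 76→89
#152: 89→98
#145: 98→106
#110: 106→112

112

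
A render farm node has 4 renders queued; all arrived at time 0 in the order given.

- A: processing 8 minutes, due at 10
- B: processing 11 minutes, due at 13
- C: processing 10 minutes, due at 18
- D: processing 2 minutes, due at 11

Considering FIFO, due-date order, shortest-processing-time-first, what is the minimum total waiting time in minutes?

FIFO (arrival order): A B C D.
A: waits 0, runs 0→8
B: waits 8, runs 8→19
C: waits 19, runs 19→29
D: waits 29, runs 29→31
Sum = 0+8+19+29 = 56.
EDD (increasing due date): A D B C.
A: waits 0, runs 0→8
D: waits 8, runs 8→10
B: waits 10, runs 10→21
C: waits 21, runs 21→31
Sum = 0+8+10+21 = 39.
SPT (increasing processing time): D A C B.
D: waits 0, runs 0→2
A: waits 2, runs 2→10
C: waits 10, runs 10→20
B: waits 20, runs 20→31
Sum = 0+2+10+20 = 32.
FIFO 56, EDD 39, SPT 32 → minimum 32.

32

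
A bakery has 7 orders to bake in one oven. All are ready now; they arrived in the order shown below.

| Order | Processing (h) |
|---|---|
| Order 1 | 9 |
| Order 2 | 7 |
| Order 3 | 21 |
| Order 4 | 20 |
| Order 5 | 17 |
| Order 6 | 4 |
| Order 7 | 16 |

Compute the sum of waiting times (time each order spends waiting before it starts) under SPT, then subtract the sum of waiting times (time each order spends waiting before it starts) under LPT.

SPT (increasing processing time): Order 6 Order 2 Order 1 Order 7 Order 5 Order 4 Order 3.
Order 6: waits 0, runs 0→4
Order 2: waits 4, runs 4→11
Order 1: waits 11, runs 11→20
Order 7: waits 20, runs 20→36
Order 5: waits 36, runs 36→53
Order 4: waits 53, runs 53→73
Order 3: waits 73, runs 73→94
Sum = 0+4+11+20+36+53+73 = 197.
LPT (decreasing processing time): Order 3 Order 4 Order 5 Order 7 Order 1 Order 2 Order 6.
Order 3: waits 0, runs 0→21
Order 4: waits 21, runs 21→41
Order 5: waits 41, runs 41→58
Order 7: waits 58, runs 58→74
Order 1: waits 74, runs 74→83
Order 2: waits 83, runs 83→90
Order 6: waits 90, runs 90→94
Sum = 0+21+41+58+74+83+90 = 367.
Difference = 197 − 367 = -170.

-170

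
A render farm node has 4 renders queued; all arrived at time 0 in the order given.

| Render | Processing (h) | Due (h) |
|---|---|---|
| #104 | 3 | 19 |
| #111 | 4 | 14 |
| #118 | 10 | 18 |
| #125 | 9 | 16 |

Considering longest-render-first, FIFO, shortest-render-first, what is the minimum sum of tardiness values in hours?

8

LPT (decreasing processing time): #118 #125 #111 #104.
#118: 0→10, due 18, tardiness 0
#125: 10→19, due 16, tardiness 3
#111: 19→23, due 14, tardiness 9
#104: 23→26, due 19, tardiness 7
Sum = 0+3+9+7 = 19.
FIFO (arrival order): #104 #111 #118 #125.
#104: 0→3, due 19, tardiness 0
#111: 3→7, due 14, tardiness 0
#118: 7→17, due 18, tardiness 0
#125: 17→26, due 16, tardiness 10
Sum = 0+0+0+10 = 10.
SPT (increasing processing time): #104 #111 #125 #118.
#104: 0→3, due 19, tardiness 0
#111: 3→7, due 14, tardiness 0
#125: 7→16, due 16, tardiness 0
#118: 16→26, due 18, tardiness 8
Sum = 0+0+0+8 = 8.
LPT 19, FIFO 10, SPT 8 → minimum 8.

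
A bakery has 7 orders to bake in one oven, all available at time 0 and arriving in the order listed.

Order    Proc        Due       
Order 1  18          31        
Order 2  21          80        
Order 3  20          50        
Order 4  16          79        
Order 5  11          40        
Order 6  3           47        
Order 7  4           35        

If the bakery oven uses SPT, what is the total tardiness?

56

SPT (increasing processing time): Order 6 Order 7 Order 5 Order 4 Order 1 Order 3 Order 2.
Order 6: 0→3, due 47, tardiness 0
Order 7: 3→7, due 35, tardiness 0
Order 5: 7→18, due 40, tardiness 0
Order 4: 18→34, due 79, tardiness 0
Order 1: 34→52, due 31, tardiness 21
Order 3: 52→72, due 50, tardiness 22
Order 2: 72→93, due 80, tardiness 13
Sum = 0+0+0+0+21+22+13 = 56.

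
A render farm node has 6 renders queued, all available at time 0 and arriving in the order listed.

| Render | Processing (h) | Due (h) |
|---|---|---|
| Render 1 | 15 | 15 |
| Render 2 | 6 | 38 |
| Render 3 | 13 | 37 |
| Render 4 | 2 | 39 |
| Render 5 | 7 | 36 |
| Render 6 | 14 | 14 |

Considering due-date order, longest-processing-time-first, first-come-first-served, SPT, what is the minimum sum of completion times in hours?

EDD (increasing due date): Render 6 Render 1 Render 5 Render 3 Render 2 Render 4.
Render 6: 0→14
Render 1: 14→29
Render 5: 29→36
Render 3: 36→49
Render 2: 49→55
Render 4: 55→57
Sum = 14+29+36+49+55+57 = 240.
LPT (decreasing processing time): Render 1 Render 6 Render 3 Render 5 Render 2 Render 4.
Render 1: 0→15
Render 6: 15→29
Render 3: 29→42
Render 5: 42→49
Render 2: 49→55
Render 4: 55→57
Sum = 15+29+42+49+55+57 = 247.
FIFO (arrival order): Render 1 Render 2 Render 3 Render 4 Render 5 Render 6.
Render 1: 0→15
Render 2: 15→21
Render 3: 21→34
Render 4: 34→36
Render 5: 36→43
Render 6: 43→57
Sum = 15+21+34+36+43+57 = 206.
SPT (increasing processing time): Render 4 Render 2 Render 5 Render 3 Render 6 Render 1.
Render 4: 0→2
Render 2: 2→8
Render 5: 8→15
Render 3: 15→28
Render 6: 28→42
Render 1: 42→57
Sum = 2+8+15+28+42+57 = 152.
EDD 240, LPT 247, FIFO 206, SPT 152 → minimum 152.

152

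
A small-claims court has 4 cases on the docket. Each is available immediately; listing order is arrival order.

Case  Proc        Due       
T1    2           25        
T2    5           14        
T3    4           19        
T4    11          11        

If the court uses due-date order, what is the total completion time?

EDD (increasing due date): T4 T2 T3 T1.
T4: 0→11
T2: 11→16
T3: 16→20
T1: 20→22
Sum = 11+16+20+22 = 69.

69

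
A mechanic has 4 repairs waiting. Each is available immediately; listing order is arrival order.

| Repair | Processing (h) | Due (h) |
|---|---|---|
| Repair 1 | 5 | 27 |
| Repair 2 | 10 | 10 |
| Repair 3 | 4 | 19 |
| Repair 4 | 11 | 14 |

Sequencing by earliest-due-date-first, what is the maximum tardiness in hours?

EDD (increasing due date): Repair 2 Repair 4 Repair 3 Repair 1.
Repair 2: 0→10, due 10, tardiness 0
Repair 4: 10→21, due 14, tardiness 7
Repair 3: 21→25, due 19, tardiness 6
Repair 1: 25→30, due 27, tardiness 3
Maximum = 7.

7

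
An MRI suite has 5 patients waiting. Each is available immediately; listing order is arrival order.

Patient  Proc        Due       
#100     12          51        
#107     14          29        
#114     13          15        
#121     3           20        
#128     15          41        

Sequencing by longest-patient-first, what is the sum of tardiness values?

67

LPT (decreasing processing time): #128 #107 #114 #100 #121.
#128: 0→15, due 41, tardiness 0
#107: 15→29, due 29, tardiness 0
#114: 29→42, due 15, tardiness 27
#100: 42→54, due 51, tardiness 3
#121: 54→57, due 20, tardiness 37
Sum = 0+0+27+3+37 = 67.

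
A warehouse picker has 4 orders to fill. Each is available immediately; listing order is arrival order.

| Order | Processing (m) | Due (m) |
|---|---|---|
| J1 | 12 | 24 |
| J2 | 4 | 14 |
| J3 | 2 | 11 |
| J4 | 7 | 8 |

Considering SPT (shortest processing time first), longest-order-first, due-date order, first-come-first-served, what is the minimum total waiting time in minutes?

SPT (increasing processing time): J3 J2 J4 J1.
J3: waits 0, runs 0→2
J2: waits 2, runs 2→6
J4: waits 6, runs 6→13
J1: waits 13, runs 13→25
Sum = 0+2+6+13 = 21.
LPT (decreasing processing time): J1 J4 J2 J3.
J1: waits 0, runs 0→12
J4: waits 12, runs 12→19
J2: waits 19, runs 19→23
J3: waits 23, runs 23→25
Sum = 0+12+19+23 = 54.
EDD (increasing due date): J4 J3 J2 J1.
J4: waits 0, runs 0→7
J3: waits 7, runs 7→9
J2: waits 9, runs 9→13
J1: waits 13, runs 13→25
Sum = 0+7+9+13 = 29.
FIFO (arrival order): J1 J2 J3 J4.
J1: waits 0, runs 0→12
J2: waits 12, runs 12→16
J3: waits 16, runs 16→18
J4: waits 18, runs 18→25
Sum = 0+12+16+18 = 46.
SPT 21, LPT 54, EDD 29, FIFO 46 → minimum 21.

21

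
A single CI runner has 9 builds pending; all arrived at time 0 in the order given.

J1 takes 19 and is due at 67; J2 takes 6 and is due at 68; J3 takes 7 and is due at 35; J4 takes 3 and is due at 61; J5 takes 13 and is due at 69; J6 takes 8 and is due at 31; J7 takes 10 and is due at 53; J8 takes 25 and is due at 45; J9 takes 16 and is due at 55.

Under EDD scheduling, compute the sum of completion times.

EDD (increasing due date): J6 J3 J8 J7 J9 J4 J1 J2 J5.
J6: 0→8
J3: 8→15
J8: 15→40
J7: 40→50
J9: 50→66
J4: 66→69
J1: 69→88
J2: 88→94
J5: 94→107
Sum = 8+15+40+50+66+69+88+94+107 = 537.

537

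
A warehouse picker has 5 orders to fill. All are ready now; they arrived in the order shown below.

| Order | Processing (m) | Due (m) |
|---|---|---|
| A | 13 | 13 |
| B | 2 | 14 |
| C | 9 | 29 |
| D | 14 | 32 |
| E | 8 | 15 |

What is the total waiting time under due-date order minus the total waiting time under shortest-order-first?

20

EDD (increasing due date): A B E C D.
A: waits 0, runs 0→13
B: waits 13, runs 13→15
E: waits 15, runs 15→23
C: waits 23, runs 23→32
D: waits 32, runs 32→46
Sum = 0+13+15+23+32 = 83.
SPT (increasing processing time): B E C A D.
B: waits 0, runs 0→2
E: waits 2, runs 2→10
C: waits 10, runs 10→19
A: waits 19, runs 19→32
D: waits 32, runs 32→46
Sum = 0+2+10+19+32 = 63.
Difference = 83 − 63 = 20.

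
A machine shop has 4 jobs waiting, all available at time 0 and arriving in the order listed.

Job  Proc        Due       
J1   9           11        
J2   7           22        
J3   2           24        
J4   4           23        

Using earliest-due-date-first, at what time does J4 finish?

EDD (increasing due date): J1 J2 J4 J3.
J1: 0→9
J2: 9→16
J4: 16→20

20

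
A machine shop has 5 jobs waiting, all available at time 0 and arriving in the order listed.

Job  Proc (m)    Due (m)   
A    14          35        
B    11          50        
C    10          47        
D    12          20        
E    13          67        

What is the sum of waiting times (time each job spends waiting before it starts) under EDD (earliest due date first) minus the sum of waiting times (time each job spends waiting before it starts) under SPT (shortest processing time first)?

EDD (increasing due date): D A C B E.
D: waits 0, runs 0→12
A: waits 12, runs 12→26
C: waits 26, runs 26→36
B: waits 36, runs 36→47
E: waits 47, runs 47→60
Sum = 0+12+26+36+47 = 121.
SPT (increasing processing time): C B D E A.
C: waits 0, runs 0→10
B: waits 10, runs 10→21
D: waits 21, runs 21→33
E: waits 33, runs 33→46
A: waits 46, runs 46→60
Sum = 0+10+21+33+46 = 110.
Difference = 121 − 110 = 11.

11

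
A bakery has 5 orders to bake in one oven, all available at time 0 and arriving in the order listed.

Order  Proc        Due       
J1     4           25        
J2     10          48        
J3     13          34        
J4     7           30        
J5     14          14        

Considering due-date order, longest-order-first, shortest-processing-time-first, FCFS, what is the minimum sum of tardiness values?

4

EDD (increasing due date): J5 J1 J4 J3 J2.
J5: 0→14, due 14, tardiness 0
J1: 14→18, due 25, tardiness 0
J4: 18→25, due 30, tardiness 0
J3: 25→38, due 34, tardiness 4
J2: 38→48, due 48, tardiness 0
Sum = 0+0+0+4+0 = 4.
LPT (decreasing processing time): J5 J3 J2 J4 J1.
J5: 0→14, due 14, tardiness 0
J3: 14→27, due 34, tardiness 0
J2: 27→37, due 48, tardiness 0
J4: 37→44, due 30, tardiness 14
J1: 44→48, due 25, tardiness 23
Sum = 0+0+0+14+23 = 37.
SPT (increasing processing time): J1 J4 J2 J3 J5.
J1: 0→4, due 25, tardiness 0
J4: 4→11, due 30, tardiness 0
J2: 11→21, due 48, tardiness 0
J3: 21→34, due 34, tardiness 0
J5: 34→48, due 14, tardiness 34
Sum = 0+0+0+0+34 = 34.
FIFO (arrival order): J1 J2 J3 J4 J5.
J1: 0→4, due 25, tardiness 0
J2: 4→14, due 48, tardiness 0
J3: 14→27, due 34, tardiness 0
J4: 27→34, due 30, tardiness 4
J5: 34→48, due 14, tardiness 34
Sum = 0+0+0+4+34 = 38.
EDD 4, LPT 37, SPT 34, FIFO 38 → minimum 4.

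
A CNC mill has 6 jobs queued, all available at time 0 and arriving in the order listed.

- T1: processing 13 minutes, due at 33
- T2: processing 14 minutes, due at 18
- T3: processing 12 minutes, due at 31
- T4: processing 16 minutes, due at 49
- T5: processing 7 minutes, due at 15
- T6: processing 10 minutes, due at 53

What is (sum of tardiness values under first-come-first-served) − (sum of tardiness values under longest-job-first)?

-26

FIFO (arrival order): T1 T2 T3 T4 T5 T6.
T1: 0→13, due 33, tardiness 0
T2: 13→27, due 18, tardiness 9
T3: 27→39, due 31, tardiness 8
T4: 39→55, due 49, tardiness 6
T5: 55→62, due 15, tardiness 47
T6: 62→72, due 53, tardiness 19
Sum = 0+9+8+6+47+19 = 89.
LPT (decreasing processing time): T4 T2 T1 T3 T6 T5.
T4: 0→16, due 49, tardiness 0
T2: 16→30, due 18, tardiness 12
T1: 30→43, due 33, tardiness 10
T3: 43→55, due 31, tardiness 24
T6: 55→65, due 53, tardiness 12
T5: 65→72, due 15, tardiness 57
Sum = 0+12+10+24+12+57 = 115.
Difference = 89 − 115 = -26.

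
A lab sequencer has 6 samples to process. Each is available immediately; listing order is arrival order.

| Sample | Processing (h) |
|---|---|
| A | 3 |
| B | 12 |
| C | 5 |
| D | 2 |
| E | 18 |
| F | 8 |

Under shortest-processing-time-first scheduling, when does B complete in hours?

30

SPT (increasing processing time): D A C F B E.
D: 0→2
A: 2→5
C: 5→10
F: 10→18
B: 18→30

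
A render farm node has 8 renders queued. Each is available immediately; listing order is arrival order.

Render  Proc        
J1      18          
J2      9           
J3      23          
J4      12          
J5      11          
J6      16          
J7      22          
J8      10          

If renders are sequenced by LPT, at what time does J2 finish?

121

LPT (decreasing processing time): J3 J7 J1 J6 J4 J5 J8 J2.
J3: 0→23
J7: 23→45
J1: 45→63
J6: 63→79
J4: 79→91
J5: 91→102
J8: 102→112
J2: 112→121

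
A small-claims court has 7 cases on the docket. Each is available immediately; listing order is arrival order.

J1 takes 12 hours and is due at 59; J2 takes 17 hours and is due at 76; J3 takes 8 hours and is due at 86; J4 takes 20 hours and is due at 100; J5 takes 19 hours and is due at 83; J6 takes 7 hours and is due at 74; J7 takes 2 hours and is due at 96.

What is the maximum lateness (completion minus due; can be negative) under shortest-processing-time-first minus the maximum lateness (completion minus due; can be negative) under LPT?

SPT (increasing processing time): J7 J6 J3 J1 J2 J5 J4.
J7: 0→2, due 96, lateness -94
J6: 2→9, due 74, lateness -65
J3: 9→17, due 86, lateness -69
J1: 17→29, due 59, lateness -30
J2: 29→46, due 76, lateness -30
J5: 46→65, due 83, lateness -18
J4: 65→85, due 100, lateness -15
Maximum = -15.
LPT (decreasing processing time): J4 J5 J2 J1 J3 J6 J7.
J4: 0→20, due 100, lateness -80
J5: 20→39, due 83, lateness -44
J2: 39→56, due 76, lateness -20
J1: 56→68, due 59, lateness 9
J3: 68→76, due 86, lateness -10
J6: 76→83, due 74, lateness 9
J7: 83→85, due 96, lateness -11
Maximum = 9.
Difference = -15 − 9 = -24.

-24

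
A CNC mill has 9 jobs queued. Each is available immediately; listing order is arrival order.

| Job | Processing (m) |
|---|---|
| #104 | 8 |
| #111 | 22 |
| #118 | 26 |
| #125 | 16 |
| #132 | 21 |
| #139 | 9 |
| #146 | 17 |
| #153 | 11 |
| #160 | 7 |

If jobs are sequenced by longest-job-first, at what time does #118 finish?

26

LPT (decreasing processing time): #118 #111 #132 #146 #125 #153 #139 #104 #160.
#118: 0→26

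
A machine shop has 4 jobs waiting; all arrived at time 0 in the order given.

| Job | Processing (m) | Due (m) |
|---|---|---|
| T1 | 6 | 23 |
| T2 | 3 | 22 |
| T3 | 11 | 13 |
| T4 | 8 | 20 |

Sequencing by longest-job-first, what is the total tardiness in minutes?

8

LPT (decreasing processing time): T3 T4 T1 T2.
T3: 0→11, due 13, tardiness 0
T4: 11→19, due 20, tardiness 0
T1: 19→25, due 23, tardiness 2
T2: 25→28, due 22, tardiness 6
Sum = 0+0+2+6 = 8.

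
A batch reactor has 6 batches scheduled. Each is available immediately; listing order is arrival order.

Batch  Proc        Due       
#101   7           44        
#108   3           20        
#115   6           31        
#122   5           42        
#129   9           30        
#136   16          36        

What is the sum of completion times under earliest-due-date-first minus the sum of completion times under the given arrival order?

22

EDD (increasing due date): #108 #129 #115 #136 #122 #101.
#108: 0→3
#129: 3→12
#115: 12→18
#136: 18→34
#122: 34→39
#101: 39→46
Sum = 3+12+18+34+39+46 = 152.
FIFO (arrival order): #101 #108 #115 #122 #129 #136.
#101: 0→7
#108: 7→10
#115: 10→16
#122: 16→21
#129: 21→30
#136: 30→46
Sum = 7+10+16+21+30+46 = 130.
Difference = 152 − 130 = 22.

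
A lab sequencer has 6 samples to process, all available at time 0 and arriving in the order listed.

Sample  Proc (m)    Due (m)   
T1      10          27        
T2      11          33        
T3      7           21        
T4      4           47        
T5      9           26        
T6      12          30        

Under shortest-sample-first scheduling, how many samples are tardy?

SPT (increasing processing time): T4 T3 T5 T1 T2 T6.
T4: 0→4, due 47, tardiness 0
T3: 4→11, due 21, tardiness 0
T5: 11→20, due 26, tardiness 0
T1: 20→30, due 27, tardiness 3
T2: 30→41, due 33, tardiness 8
T6: 41→53, due 30, tardiness 23
Late samples: 3.

3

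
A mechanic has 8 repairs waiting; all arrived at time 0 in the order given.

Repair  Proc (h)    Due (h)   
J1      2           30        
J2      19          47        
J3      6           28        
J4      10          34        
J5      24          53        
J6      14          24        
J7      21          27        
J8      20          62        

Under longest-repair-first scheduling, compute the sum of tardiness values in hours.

LPT (decreasing processing time): J5 J7 J8 J2 J6 J4 J3 J1.
J5: 0→24, due 53, tardiness 0
J7: 24→45, due 27, tardiness 18
J8: 45→65, due 62, tardiness 3
J2: 65→84, due 47, tardiness 37
J6: 84→98, due 24, tardiness 74
J4: 98→108, due 34, tardiness 74
J3: 108→114, due 28, tardiness 86
J1: 114→116, due 30, tardiness 86
Sum = 0+18+3+37+74+74+86+86 = 378.

378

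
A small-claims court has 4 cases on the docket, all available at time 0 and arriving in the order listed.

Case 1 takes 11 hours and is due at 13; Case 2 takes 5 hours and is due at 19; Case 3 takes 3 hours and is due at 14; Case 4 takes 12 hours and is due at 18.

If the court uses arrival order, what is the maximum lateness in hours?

FIFO (arrival order): Case 1 Case 2 Case 3 Case 4.
Case 1: 0→11, due 13, lateness -2
Case 2: 11→16, due 19, lateness -3
Case 3: 16→19, due 14, lateness 5
Case 4: 19→31, due 18, lateness 13
Maximum = 13.

13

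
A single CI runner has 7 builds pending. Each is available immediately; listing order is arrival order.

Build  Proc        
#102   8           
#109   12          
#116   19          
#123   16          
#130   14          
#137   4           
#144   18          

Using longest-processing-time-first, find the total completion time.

433

LPT (decreasing processing time): #116 #144 #123 #130 #109 #102 #137.
#116: 0→19
#144: 19→37
#123: 37→53
#130: 53→67
#109: 67→79
#102: 79→87
#137: 87→91
Sum = 19+37+53+67+79+87+91 = 433.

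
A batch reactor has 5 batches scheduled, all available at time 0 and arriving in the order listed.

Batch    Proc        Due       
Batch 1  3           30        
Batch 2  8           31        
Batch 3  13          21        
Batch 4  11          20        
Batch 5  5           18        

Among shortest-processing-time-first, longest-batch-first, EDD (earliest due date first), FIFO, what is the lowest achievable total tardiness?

SPT (increasing processing time): Batch 1 Batch 5 Batch 2 Batch 4 Batch 3.
Batch 1: 0→3, due 30, tardiness 0
Batch 5: 3→8, due 18, tardiness 0
Batch 2: 8→16, due 31, tardiness 0
Batch 4: 16→27, due 20, tardiness 7
Batch 3: 27→40, due 21, tardiness 19
Sum = 0+0+0+7+19 = 26.
LPT (decreasing processing time): Batch 3 Batch 4 Batch 2 Batch 5 Batch 1.
Batch 3: 0→13, due 21, tardiness 0
Batch 4: 13→24, due 20, tardiness 4
Batch 2: 24→32, due 31, tardiness 1
Batch 5: 32→37, due 18, tardiness 19
Batch 1: 37→40, due 30, tardiness 10
Sum = 0+4+1+19+10 = 34.
EDD (increasing due date): Batch 5 Batch 4 Batch 3 Batch 1 Batch 2.
Batch 5: 0→5, due 18, tardiness 0
Batch 4: 5→16, due 20, tardiness 0
Batch 3: 16→29, due 21, tardiness 8
Batch 1: 29→32, due 30, tardiness 2
Batch 2: 32→40, due 31, tardiness 9
Sum = 0+0+8+2+9 = 19.
FIFO (arrival order): Batch 1 Batch 2 Batch 3 Batch 4 Batch 5.
Batch 1: 0→3, due 30, tardiness 0
Batch 2: 3→11, due 31, tardiness 0
Batch 3: 11→24, due 21, tardiness 3
Batch 4: 24→35, due 20, tardiness 15
Batch 5: 35→40, due 18, tardiness 22
Sum = 0+0+3+15+22 = 40.
SPT 26, LPT 34, EDD 19, FIFO 40 → minimum 19.

19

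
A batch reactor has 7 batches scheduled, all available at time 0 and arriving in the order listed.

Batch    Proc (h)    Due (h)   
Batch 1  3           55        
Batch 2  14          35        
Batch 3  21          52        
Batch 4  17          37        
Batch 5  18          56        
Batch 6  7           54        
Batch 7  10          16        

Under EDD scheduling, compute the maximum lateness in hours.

34

EDD (increasing due date): Batch 7 Batch 2 Batch 4 Batch 3 Batch 6 Batch 1 Batch 5.
Batch 7: 0→10, due 16, lateness -6
Batch 2: 10→24, due 35, lateness -11
Batch 4: 24→41, due 37, lateness 4
Batch 3: 41→62, due 52, lateness 10
Batch 6: 62→69, due 54, lateness 15
Batch 1: 69→72, due 55, lateness 17
Batch 5: 72→90, due 56, lateness 34
Maximum = 34.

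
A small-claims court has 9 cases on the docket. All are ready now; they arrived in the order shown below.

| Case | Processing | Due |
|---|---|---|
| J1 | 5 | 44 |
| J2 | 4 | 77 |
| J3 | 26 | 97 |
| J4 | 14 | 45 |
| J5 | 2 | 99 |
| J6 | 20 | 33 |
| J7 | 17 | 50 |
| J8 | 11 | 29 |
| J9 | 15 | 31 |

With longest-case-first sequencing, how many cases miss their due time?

8

LPT (decreasing processing time): J3 J6 J7 J9 J4 J8 J1 J2 J5.
J3: 0→26, due 97, tardiness 0
J6: 26→46, due 33, tardiness 13
J7: 46→63, due 50, tardiness 13
J9: 63→78, due 31, tardiness 47
J4: 78→92, due 45, tardiness 47
J8: 92→103, due 29, tardiness 74
J1: 103→108, due 44, tardiness 64
J2: 108→112, due 77, tardiness 35
J5: 112→114, due 99, tardiness 15
Late cases: 8.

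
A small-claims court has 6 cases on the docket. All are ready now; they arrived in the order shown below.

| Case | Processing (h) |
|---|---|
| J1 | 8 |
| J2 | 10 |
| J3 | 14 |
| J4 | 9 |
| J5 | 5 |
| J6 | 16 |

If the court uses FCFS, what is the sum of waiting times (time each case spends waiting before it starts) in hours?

145

FIFO (arrival order): J1 J2 J3 J4 J5 J6.
J1: waits 0, runs 0→8
J2: waits 8, runs 8→18
J3: waits 18, runs 18→32
J4: waits 32, runs 32→41
J5: waits 41, runs 41→46
J6: waits 46, runs 46→62
Sum = 0+8+18+32+41+46 = 145.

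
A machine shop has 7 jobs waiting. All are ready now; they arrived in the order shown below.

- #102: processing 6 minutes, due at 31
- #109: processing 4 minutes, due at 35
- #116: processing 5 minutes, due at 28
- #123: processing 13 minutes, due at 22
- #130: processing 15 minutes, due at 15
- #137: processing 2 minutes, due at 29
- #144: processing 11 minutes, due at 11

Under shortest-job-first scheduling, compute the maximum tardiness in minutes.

SPT (increasing processing time): #137 #109 #116 #102 #144 #123 #130.
#137: 0→2, due 29, tardiness 0
#109: 2→6, due 35, tardiness 0
#116: 6→11, due 28, tardiness 0
#102: 11→17, due 31, tardiness 0
#144: 17→28, due 11, tardiness 17
#123: 28→41, due 22, tardiness 19
#130: 41→56, due 15, tardiness 41
Maximum = 41.

41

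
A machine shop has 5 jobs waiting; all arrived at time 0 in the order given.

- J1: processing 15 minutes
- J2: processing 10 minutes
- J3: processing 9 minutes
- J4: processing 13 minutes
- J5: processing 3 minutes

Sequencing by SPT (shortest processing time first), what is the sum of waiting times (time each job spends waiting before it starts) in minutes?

72

SPT (increasing processing time): J5 J3 J2 J4 J1.
J5: waits 0, runs 0→3
J3: waits 3, runs 3→12
J2: waits 12, runs 12→22
J4: waits 22, runs 22→35
J1: waits 35, runs 35→50
Sum = 0+3+12+22+35 = 72.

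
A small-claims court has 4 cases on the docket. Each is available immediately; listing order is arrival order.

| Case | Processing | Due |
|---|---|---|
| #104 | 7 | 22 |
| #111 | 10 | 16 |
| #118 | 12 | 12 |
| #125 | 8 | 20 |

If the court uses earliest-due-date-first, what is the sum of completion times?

EDD (increasing due date): #118 #111 #125 #104.
#118: 0→12
#111: 12→22
#125: 22→30
#104: 30→37
Sum = 12+22+30+37 = 101.

101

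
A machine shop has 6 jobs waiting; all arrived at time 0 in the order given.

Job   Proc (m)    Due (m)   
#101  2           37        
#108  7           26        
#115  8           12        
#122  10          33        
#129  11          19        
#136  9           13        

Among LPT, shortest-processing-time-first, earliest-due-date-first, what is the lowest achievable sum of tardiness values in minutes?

LPT (decreasing processing time): #129 #122 #136 #115 #108 #101.
#129: 0→11, due 19, tardiness 0
#122: 11→21, due 33, tardiness 0
#136: 21→30, due 13, tardiness 17
#115: 30→38, due 12, tardiness 26
#108: 38→45, due 26, tardiness 19
#101: 45→47, due 37, tardiness 10
Sum = 0+0+17+26+19+10 = 72.
SPT (increasing processing time): #101 #108 #115 #136 #122 #129.
#101: 0→2, due 37, tardiness 0
#108: 2→9, due 26, tardiness 0
#115: 9→17, due 12, tardiness 5
#136: 17→26, due 13, tardiness 13
#122: 26→36, due 33, tardiness 3
#129: 36→47, due 19, tardiness 28
Sum = 0+0+5+13+3+28 = 49.
EDD (increasing due date): #115 #136 #129 #108 #122 #101.
#115: 0→8, due 12, tardiness 0
#136: 8→17, due 13, tardiness 4
#129: 17→28, due 19, tardiness 9
#108: 28→35, due 26, tardiness 9
#122: 35→45, due 33, tardiness 12
#101: 45→47, due 37, tardiness 10
Sum = 0+4+9+9+12+10 = 44.
LPT 72, SPT 49, EDD 44 → minimum 44.

44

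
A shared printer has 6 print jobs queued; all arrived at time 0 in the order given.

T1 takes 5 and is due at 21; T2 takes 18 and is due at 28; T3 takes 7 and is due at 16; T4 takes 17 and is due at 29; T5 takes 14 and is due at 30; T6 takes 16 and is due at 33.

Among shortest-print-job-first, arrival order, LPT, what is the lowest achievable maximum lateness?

44

SPT (increasing processing time): T1 T3 T5 T6 T4 T2.
T1: 0→5, due 21, lateness -16
T3: 5→12, due 16, lateness -4
T5: 12→26, due 30, lateness -4
T6: 26→42, due 33, lateness 9
T4: 42→59, due 29, lateness 30
T2: 59→77, due 28, lateness 49
Maximum = 49.
FIFO (arrival order): T1 T2 T3 T4 T5 T6.
T1: 0→5, due 21, lateness -16
T2: 5→23, due 28, lateness -5
T3: 23→30, due 16, lateness 14
T4: 30→47, due 29, lateness 18
T5: 47→61, due 30, lateness 31
T6: 61→77, due 33, lateness 44
Maximum = 44.
LPT (decreasing processing time): T2 T4 T6 T5 T3 T1.
T2: 0→18, due 28, lateness -10
T4: 18→35, due 29, lateness 6
T6: 35→51, due 33, lateness 18
T5: 51→65, due 30, lateness 35
T3: 65→72, due 16, lateness 56
T1: 72→77, due 21, lateness 56
Maximum = 56.
SPT 49, FIFO 44, LPT 56 → minimum 44.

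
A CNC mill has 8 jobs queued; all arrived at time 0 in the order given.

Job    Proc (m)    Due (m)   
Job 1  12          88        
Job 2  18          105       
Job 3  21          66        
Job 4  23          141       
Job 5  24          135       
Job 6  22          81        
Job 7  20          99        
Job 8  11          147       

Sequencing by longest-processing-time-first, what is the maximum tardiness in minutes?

LPT (decreasing processing time): Job 5 Job 4 Job 6 Job 3 Job 7 Job 2 Job 1 Job 8.
Job 5: 0→24, due 135, tardiness 0
Job 4: 24→47, due 141, tardiness 0
Job 6: 47→69, due 81, tardiness 0
Job 3: 69→90, due 66, tardiness 24
Job 7: 90→110, due 99, tardiness 11
Job 2: 110→128, due 105, tardiness 23
Job 1: 128→140, due 88, tardiness 52
Job 8: 140→151, due 147, tardiness 4
Maximum = 52.

52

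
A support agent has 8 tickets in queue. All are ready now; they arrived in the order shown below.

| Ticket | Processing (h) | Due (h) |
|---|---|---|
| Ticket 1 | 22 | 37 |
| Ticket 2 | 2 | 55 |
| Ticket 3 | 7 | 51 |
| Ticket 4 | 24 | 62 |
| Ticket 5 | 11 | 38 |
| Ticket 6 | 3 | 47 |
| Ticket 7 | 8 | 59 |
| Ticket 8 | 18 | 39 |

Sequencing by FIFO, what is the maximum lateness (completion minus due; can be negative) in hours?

56

FIFO (arrival order): Ticket 1 Ticket 2 Ticket 3 Ticket 4 Ticket 5 Ticket 6 Ticket 7 Ticket 8.
Ticket 1: 0→22, due 37, lateness -15
Ticket 2: 22→24, due 55, lateness -31
Ticket 3: 24→31, due 51, lateness -20
Ticket 4: 31→55, due 62, lateness -7
Ticket 5: 55→66, due 38, lateness 28
Ticket 6: 66→69, due 47, lateness 22
Ticket 7: 69→77, due 59, lateness 18
Ticket 8: 77→95, due 39, lateness 56
Maximum = 56.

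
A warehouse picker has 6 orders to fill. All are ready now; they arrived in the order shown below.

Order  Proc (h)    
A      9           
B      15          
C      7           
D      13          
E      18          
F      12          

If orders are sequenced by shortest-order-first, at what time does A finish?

16

SPT (increasing processing time): C A F D B E.
C: 0→7
A: 7→16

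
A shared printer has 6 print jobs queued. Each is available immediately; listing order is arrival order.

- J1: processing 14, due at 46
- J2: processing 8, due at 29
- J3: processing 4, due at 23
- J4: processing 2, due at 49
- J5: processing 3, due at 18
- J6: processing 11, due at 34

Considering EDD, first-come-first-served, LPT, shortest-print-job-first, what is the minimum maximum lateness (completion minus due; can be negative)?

-6

EDD (increasing due date): J5 J3 J2 J6 J1 J4.
J5: 0→3, due 18, lateness -15
J3: 3→7, due 23, lateness -16
J2: 7→15, due 29, lateness -14
J6: 15→26, due 34, lateness -8
J1: 26→40, due 46, lateness -6
J4: 40→42, due 49, lateness -7
Maximum = -6.
FIFO (arrival order): J1 J2 J3 J4 J5 J6.
J1: 0→14, due 46, lateness -32
J2: 14→22, due 29, lateness -7
J3: 22→26, due 23, lateness 3
J4: 26→28, due 49, lateness -21
J5: 28→31, due 18, lateness 13
J6: 31→42, due 34, lateness 8
Maximum = 13.
LPT (decreasing processing time): J1 J6 J2 J3 J5 J4.
J1: 0→14, due 46, lateness -32
J6: 14→25, due 34, lateness -9
J2: 25→33, due 29, lateness 4
J3: 33→37, due 23, lateness 14
J5: 37→40, due 18, lateness 22
J4: 40→42, due 49, lateness -7
Maximum = 22.
SPT (increasing processing time): J4 J5 J3 J2 J6 J1.
J4: 0→2, due 49, lateness -47
J5: 2→5, due 18, lateness -13
J3: 5→9, due 23, lateness -14
J2: 9→17, due 29, lateness -12
J6: 17→28, due 34, lateness -6
J1: 28→42, due 46, lateness -4
Maximum = -4.
EDD -6, FIFO 13, LPT 22, SPT -4 → minimum -6.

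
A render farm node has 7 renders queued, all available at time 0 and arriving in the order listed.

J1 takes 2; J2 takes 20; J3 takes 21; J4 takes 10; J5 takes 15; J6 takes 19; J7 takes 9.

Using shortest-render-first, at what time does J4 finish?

SPT (increasing processing time): J1 J7 J4 J5 J6 J2 J3.
J1: 0→2
J7: 2→11
J4: 11→21

21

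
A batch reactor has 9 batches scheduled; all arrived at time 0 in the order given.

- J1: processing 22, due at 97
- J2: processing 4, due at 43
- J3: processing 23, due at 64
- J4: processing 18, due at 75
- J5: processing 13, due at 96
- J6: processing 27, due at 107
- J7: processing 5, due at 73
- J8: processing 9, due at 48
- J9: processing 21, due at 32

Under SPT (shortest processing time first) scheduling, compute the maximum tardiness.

51

SPT (increasing processing time): J2 J7 J8 J5 J4 J9 J1 J3 J6.
J2: 0→4, due 43, tardiness 0
J7: 4→9, due 73, tardiness 0
J8: 9→18, due 48, tardiness 0
J5: 18→31, due 96, tardiness 0
J4: 31→49, due 75, tardiness 0
J9: 49→70, due 32, tardiness 38
J1: 70→92, due 97, tardiness 0
J3: 92→115, due 64, tardiness 51
J6: 115→142, due 107, tardiness 35
Maximum = 51.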